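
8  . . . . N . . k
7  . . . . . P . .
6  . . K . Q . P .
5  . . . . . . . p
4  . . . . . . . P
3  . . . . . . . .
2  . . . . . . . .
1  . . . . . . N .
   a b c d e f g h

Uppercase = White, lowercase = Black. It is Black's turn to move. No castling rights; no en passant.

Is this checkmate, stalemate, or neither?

stalemate

Black to move; black king on h8.
In check: no.
King squares — g7: attacked by Ne8; h7: attacked by Pg6; g8: attacked by Pf7.
Legal moves for Black: none.
Not in check and no legal moves → stalemate.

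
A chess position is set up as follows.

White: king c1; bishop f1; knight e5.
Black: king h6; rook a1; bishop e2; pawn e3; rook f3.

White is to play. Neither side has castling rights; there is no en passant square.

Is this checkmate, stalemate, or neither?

White to move; white king on c1.
In check: yes, from the black rook on a1.
King squares — b1: attacked by Ra1; d1: attacked by Ra1; b2: available; c2: available; d2: attacked by Pe3.
Legal moves for White: Kc2, Kb2.
White is in check but has 2 legal moves → neither.

neither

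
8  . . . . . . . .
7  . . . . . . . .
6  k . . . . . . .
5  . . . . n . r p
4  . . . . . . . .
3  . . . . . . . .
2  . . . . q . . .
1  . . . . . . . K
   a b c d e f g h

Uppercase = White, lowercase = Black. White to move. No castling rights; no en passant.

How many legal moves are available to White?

White to move; king on h1.
In check: no.
Legal moves: none.
Count: 0.

0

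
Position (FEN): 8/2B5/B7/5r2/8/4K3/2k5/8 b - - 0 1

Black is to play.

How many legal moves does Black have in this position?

20

Black to move; king on c2.
In check: no.
Legal moves: Rf8, Rf7, Rf6, Rh5, Rg5, Re5+, Rd5, Rc5, Rb5, Ra5, Rf4, Rf3+, Rf2, Rf1, Kc3, Kb3, Kb2, Kd1, Kc1, Kb1.
Count: 20.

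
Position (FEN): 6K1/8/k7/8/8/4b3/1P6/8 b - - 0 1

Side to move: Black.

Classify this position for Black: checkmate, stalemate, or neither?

Black to move; black king on a6.
In check: no.
Legal moves for Black: Kb7, Ka7, Kb6, Kb5, Ka5, Ba7, Bh6, Bb6, Bg5, Bc5, Bf4, Bd4, Bf2, Bd2, Bg1, Bc1.
Black has 16 legal moves and is not in check → neither.

neither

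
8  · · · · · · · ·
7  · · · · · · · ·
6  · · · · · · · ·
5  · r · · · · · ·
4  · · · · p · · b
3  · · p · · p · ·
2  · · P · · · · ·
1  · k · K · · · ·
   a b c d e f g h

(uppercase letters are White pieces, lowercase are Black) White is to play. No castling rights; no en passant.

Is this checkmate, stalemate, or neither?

White to move; white king on d1.
In check: no.
King squares — c1: attacked by Kb1; e1: attacked by Bh4; c2: own pawn; d2: attacked by Pc3; e2: attacked by Pf3.
Legal moves for White: none.
Not in check and no legal moves → stalemate.

stalemate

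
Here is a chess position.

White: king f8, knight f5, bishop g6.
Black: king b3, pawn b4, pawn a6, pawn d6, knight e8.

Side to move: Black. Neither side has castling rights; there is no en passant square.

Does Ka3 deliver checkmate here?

After Ka3: white king on f8; in check: no.
White is not in check, so this cannot be checkmate.

no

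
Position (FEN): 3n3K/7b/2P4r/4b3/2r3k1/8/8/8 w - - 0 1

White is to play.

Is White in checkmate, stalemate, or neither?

checkmate

White to move; white king on h8.
In check: yes, from the black bishop on e5.
King squares — g7: attacked by Be5; h7: attacked by Rh6; g8: attacked by Bh7.
Legal moves for White: none.
In check with no legal moves → checkmate.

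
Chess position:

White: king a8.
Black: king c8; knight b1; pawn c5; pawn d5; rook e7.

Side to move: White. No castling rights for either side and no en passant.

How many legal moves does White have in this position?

0

White to move; king on a8.
In check: no.
Legal moves: none.
Count: 0.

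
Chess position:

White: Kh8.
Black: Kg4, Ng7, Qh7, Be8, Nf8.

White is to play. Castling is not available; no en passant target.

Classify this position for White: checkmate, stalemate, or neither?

checkmate

White to move; white king on h8.
In check: yes, from the black queen on h7.
King squares — g7: attacked by Qh7; h7: attacked by Nf8; g8: attacked by Qh7.
Legal moves for White: none.
In check with no legal moves → checkmate.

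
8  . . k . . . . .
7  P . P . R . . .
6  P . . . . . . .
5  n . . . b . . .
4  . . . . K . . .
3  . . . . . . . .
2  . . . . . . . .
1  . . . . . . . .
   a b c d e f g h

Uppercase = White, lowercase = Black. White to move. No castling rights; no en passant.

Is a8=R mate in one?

After a8=R: black king on c8; in check: yes, from the white rook on a8.
King squares — b7: attacked by Pa6; c7: attacked by Re7; d7: attacked by Re7; b8: attacked by Pc7; d8: attacked by Pc7.
Black has no legal moves → checkmate.

yes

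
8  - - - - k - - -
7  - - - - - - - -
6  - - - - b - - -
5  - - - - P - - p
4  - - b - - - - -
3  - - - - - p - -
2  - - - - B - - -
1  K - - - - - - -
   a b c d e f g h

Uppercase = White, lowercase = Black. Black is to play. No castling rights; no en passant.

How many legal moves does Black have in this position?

23

Black to move; king on e8.
In check: no.
Legal moves: Kf8, Kd8, Kf7, Ke7, Kd7, Bg8, Bc8, Bf7, Bd7, Bf5, Bed5, Bg4, Bh3, Ba6, Bcd5, Bb5, Bd3, Bb3, Bxe2, Ba2, fxe2, h4, f2.
Count: 23.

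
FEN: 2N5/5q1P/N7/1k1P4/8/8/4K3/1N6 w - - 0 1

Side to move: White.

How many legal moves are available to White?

White to move; king on e2.
In check: no.
Legal moves: Ne7, Na7+, Nd6+, Nb6, Nb8, Nc7+, Nc5, Nb4, Ke3, Kd3, Kd2, Ke1, Kd1, Nc3+, Na3+, Nd2, h8=Q, h8=R, h8=B, h8=N, d6.
Count: 21.

21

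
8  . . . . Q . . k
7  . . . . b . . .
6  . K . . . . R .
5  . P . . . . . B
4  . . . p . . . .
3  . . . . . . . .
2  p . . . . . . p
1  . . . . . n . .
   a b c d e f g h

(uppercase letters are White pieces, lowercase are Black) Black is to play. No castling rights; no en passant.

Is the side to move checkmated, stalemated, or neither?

Black to move; black king on h8.
In check: yes, from the white queen on e8.
King squares — g7: attacked by Rg6; h7: available; g8: attacked by Rg6.
Legal moves for Black: Kh7, Bf8.
Black is in check but has 2 legal moves → neither.

neither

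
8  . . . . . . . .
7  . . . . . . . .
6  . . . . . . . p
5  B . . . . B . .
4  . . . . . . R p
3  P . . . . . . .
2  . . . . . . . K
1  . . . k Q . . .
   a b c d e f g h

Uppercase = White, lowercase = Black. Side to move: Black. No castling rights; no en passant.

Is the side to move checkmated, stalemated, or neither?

Black to move; black king on d1.
In check: yes, from the white queen on e1.
King squares — c1: attacked by Qe1; e1: attacked by Ba5; c2: attacked by Bf5; d2: attacked by Qe1; e2: attacked by Qe1.
Legal moves for Black: none.
In check with no legal moves → checkmate.

checkmate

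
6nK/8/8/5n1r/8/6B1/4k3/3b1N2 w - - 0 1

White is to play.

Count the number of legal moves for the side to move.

1

White to move; king on h8.
In check: yes, from the black rook on h5.
Legal moves: Kxg8.
Count: 1.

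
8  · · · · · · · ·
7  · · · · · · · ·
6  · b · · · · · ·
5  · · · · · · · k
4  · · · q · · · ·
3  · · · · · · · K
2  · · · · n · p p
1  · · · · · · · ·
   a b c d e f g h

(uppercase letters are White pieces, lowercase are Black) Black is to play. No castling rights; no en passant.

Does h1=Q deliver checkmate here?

After h1=Q: white king on h3; in check: yes, from the black queen on h1.
King squares — g2: attacked by Qh1; h2: attacked by Qh1; g3: attacked by Ne2; g4: attacked by Qd4; h4: attacked by Qh1.
White has no legal moves → checkmate.

yes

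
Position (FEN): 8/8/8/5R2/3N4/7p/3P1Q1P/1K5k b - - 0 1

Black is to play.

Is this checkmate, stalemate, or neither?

stalemate

Black to move; black king on h1.
In check: no.
King squares — g1: attacked by Qf2; g2: attacked by Qf2; h2: attacked by Qf2.
Legal moves for Black: none.
Not in check and no legal moves → stalemate.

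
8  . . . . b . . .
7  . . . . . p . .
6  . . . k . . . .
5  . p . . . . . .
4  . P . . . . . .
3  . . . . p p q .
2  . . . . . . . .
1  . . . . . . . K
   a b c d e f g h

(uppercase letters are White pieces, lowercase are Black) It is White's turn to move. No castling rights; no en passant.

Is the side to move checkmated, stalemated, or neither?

White to move; white king on h1.
In check: no.
King squares — g1: attacked by Qg3; g2: attacked by Pf3; h2: attacked by Qg3.
Legal moves for White: none.
Not in check and no legal moves → stalemate.

stalemate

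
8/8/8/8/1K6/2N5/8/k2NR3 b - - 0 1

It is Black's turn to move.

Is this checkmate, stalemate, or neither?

stalemate

Black to move; black king on a1.
In check: no.
King squares — b1: attacked by Nc3; a2: attacked by Nc3; b2: attacked by Nd1.
Legal moves for Black: none.
Not in check and no legal moves → stalemate.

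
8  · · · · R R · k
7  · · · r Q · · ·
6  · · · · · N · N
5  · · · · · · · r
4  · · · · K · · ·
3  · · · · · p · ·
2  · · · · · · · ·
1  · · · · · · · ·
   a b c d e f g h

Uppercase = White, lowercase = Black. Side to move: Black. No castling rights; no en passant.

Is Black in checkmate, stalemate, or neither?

checkmate

Black to move; black king on h8.
In check: yes, from the white rook on f8.
King squares — g7: attacked by Qe7; h7: attacked by Nf6; g8: attacked by Nf6.
Legal moves for Black: none.
In check with no legal moves → checkmate.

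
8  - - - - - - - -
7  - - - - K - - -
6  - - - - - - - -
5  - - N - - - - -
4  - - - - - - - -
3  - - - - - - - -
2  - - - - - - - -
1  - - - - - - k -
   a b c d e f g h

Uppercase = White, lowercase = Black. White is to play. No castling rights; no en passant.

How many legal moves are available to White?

16

White to move; king on e7.
In check: no.
Legal moves: Kf8, Ke8, Kd8, Kf7, Kd7, Kf6, Ke6, Kd6, Nd7, Nb7, Ne6, Na6, Ne4, Na4, Nd3, Nb3.
Count: 16.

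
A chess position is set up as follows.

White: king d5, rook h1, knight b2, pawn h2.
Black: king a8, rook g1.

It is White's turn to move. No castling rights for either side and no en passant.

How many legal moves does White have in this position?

15

White to move; king on d5.
In check: no.
Legal moves: Ke6, Kd6, Kc6, Ke5, Kc5, Ke4, Kd4, Kc4, Nc4, Na4, Nd3, Nd1, Rxg1, h3, h4.
Count: 15.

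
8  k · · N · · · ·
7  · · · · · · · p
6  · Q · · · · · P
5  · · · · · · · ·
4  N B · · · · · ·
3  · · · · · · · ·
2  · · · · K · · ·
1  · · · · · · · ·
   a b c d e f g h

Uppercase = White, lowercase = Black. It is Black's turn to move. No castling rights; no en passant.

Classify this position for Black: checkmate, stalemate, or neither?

Black to move; black king on a8.
In check: no.
King squares — a7: attacked by Qb6; b7: attacked by Qb6; b8: attacked by Qb6.
Legal moves for Black: none.
Not in check and no legal moves → stalemate.

stalemate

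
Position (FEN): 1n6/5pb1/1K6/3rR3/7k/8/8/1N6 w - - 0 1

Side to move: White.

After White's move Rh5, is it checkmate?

After Rh5: black king on h4; in check: yes, from the white rook on h5.
Black has 4 legal replies: Kxh5, Kg4, Kg3, Rxh5.
In check but a legal move exists → not checkmate.

no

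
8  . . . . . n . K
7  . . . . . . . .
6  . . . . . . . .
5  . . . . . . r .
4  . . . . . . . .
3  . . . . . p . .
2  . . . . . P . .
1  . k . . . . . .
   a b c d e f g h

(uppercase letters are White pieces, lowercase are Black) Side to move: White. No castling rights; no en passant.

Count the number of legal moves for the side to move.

0

White to move; king on h8.
In check: no.
Legal moves: none.
Count: 0.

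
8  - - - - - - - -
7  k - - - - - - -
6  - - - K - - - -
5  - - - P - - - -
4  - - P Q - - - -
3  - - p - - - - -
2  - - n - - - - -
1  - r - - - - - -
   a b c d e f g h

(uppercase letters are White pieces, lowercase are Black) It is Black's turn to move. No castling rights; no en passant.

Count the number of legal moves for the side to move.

6

Black to move; king on a7.
In check: yes, from the white queen on d4.
Legal moves: Kb8, Ka8, Kb7, Ka6, Nxd4, Rb6+.
Count: 6.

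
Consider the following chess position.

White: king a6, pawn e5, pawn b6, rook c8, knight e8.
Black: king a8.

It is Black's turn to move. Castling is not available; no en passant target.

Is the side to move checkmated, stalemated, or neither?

checkmate

Black to move; black king on a8.
In check: yes, from the white rook on c8.
King squares — a7: attacked by Ka6; b7: attacked by Ka6; b8: attacked by Rc8.
Legal moves for Black: none.
In check with no legal moves → checkmate.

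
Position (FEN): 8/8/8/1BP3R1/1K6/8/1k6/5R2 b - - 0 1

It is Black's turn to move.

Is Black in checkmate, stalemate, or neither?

neither

Black to move; black king on b2.
In check: no.
Legal moves for Black: Kc2, Ka2.
Black has 2 legal moves and is not in check → neither.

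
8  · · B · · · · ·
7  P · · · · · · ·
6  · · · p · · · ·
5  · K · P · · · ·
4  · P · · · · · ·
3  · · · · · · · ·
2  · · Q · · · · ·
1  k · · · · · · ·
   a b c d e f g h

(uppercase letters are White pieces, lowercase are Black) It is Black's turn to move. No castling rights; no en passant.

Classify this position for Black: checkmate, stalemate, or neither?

stalemate

Black to move; black king on a1.
In check: no.
King squares — b1: attacked by Qc2; a2: attacked by Qc2; b2: attacked by Qc2.
Legal moves for Black: none.
Not in check and no legal moves → stalemate.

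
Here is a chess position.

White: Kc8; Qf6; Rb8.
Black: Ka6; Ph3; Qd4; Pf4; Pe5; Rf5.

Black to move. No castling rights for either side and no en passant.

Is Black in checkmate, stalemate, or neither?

Black to move; black king on a6.
In check: yes, from the white queen on f6.
Legal moves for Black: Ka7, Ka5, Rxf6, Qd6, Qb6.
Black is in check but has 5 legal moves → neither.

neither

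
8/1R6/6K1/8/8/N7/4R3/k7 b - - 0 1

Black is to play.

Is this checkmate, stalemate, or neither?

Black to move; black king on a1.
In check: no.
King squares — b1: attacked by Na3; a2: attacked by Re2; b2: attacked by Re2.
Legal moves for Black: none.
Not in check and no legal moves → stalemate.

stalemate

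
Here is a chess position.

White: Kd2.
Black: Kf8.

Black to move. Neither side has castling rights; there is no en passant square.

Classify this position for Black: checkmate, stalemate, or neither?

neither

Black to move; black king on f8.
In check: no.
Legal moves for Black: Kg8, Ke8, Kg7, Kf7, Ke7.
Black has 5 legal moves and is not in check → neither.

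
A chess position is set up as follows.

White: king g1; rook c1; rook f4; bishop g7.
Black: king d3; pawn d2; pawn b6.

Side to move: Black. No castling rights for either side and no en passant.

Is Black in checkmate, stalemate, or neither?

Black to move; black king on d3.
In check: no.
Legal moves for Black: Ke3, Ke2, dxc1=Q+, dxc1=R+, dxc1=B, dxc1=N, b5, d1=Q+, d1=R+, d1=B, d1=N.
Black has 11 legal moves and is not in check → neither.

neither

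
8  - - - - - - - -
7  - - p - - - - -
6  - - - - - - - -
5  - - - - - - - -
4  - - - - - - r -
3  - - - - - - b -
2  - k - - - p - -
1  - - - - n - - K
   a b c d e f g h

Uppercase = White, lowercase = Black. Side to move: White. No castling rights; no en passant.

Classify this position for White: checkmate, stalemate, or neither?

stalemate

White to move; white king on h1.
In check: no.
King squares — g1: attacked by Pf2; g2: attacked by Ne1; h2: attacked by Bg3.
Legal moves for White: none.
Not in check and no legal moves → stalemate.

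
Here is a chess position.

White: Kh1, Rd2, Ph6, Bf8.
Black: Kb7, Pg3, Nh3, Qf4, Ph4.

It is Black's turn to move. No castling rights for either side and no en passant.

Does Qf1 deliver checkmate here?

yes

After Qf1: white king on h1; in check: yes, from the black queen on f1.
King squares — g1: attacked by Qf1; g2: attacked by Qf1; h2: attacked by Pg3.
White has no legal moves → checkmate.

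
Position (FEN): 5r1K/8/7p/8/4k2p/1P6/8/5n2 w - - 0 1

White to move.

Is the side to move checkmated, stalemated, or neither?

White to move; white king on h8.
In check: yes, from the black rook on f8.
Legal moves for White: Kh7, Kg7.
White is in check but has 2 legal moves → neither.

neither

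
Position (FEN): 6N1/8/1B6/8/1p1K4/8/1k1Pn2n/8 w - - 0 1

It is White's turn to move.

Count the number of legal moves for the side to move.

White to move; king on d4.
In check: yes, from the black knight on e2.
Legal moves: Ke5, Kd5, Kc5, Ke4, Kc4, Ke3, Kd3.
Count: 7.

7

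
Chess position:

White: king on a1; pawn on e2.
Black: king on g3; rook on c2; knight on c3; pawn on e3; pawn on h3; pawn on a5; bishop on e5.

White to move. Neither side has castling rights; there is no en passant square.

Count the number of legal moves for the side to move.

White to move; king on a1.
In check: no.
Legal moves: none.
Count: 0.

0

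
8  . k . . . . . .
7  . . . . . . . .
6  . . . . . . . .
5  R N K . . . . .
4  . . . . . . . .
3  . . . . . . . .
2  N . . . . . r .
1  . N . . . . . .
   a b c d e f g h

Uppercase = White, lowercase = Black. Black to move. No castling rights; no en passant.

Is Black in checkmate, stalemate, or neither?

Black to move; black king on b8.
In check: no.
Legal moves for Black: Kc8, Kb7, Rg8, Rg7, Rg6, Rg5+, Rg4, Rg3, Rh2, Rf2, Re2, Rd2, Rc2+, Rb2, Rxa2, Rg1.
Black has 16 legal moves and is not in check → neither.

neither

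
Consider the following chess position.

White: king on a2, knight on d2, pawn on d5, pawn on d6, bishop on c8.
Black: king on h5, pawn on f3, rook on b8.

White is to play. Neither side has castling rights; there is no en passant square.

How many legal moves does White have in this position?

16

White to move; king on a2.
In check: no.
Legal moves: Bd7, Bb7, Be6, Ba6, Bf5, Bg4+, Bh3, Ne4, Nc4, Nxf3, Nb3, Nf1, Nb1, Ka3, Ka1, d7.
Count: 16.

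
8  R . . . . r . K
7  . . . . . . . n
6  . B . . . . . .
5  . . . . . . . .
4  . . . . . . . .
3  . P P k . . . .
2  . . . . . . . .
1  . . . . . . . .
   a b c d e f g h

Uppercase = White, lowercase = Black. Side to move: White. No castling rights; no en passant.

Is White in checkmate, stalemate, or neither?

neither

White to move; white king on h8.
In check: yes, from the black rook on f8.
King squares — g7: available; h7: available; g8: attacked by Rf8.
Legal moves for White: Kxh7, Kg7, Rxf8.
White is in check but has 3 legal moves → neither.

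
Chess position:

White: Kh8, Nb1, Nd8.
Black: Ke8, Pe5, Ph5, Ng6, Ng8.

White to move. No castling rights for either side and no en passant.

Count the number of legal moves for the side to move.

3

White to move; king on h8.
In check: yes, from the black knight on g6.
Legal moves: Kxg8, Kh7, Kg7.
Count: 3.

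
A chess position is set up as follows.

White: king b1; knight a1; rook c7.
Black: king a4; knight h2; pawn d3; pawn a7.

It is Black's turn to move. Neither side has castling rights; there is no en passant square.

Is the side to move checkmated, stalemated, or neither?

neither

Black to move; black king on a4.
In check: no.
Legal moves for Black: Kb5, Ka5, Kb4, Ka3, Ng4, Nf3, Nf1, a6, d2, a5.
Black has 10 legal moves and is not in check → neither.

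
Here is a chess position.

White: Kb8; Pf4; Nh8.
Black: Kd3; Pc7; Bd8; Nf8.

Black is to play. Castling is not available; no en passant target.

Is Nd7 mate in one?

After Nd7: white king on b8; in check: yes, from the black knight on d7.
White has 4 legal replies: Kc8, Ka8, Kb7, Ka7.
In check but a legal move exists → not checkmate.

no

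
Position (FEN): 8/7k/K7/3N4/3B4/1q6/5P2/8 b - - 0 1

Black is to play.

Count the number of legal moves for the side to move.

Black to move; king on h7.
In check: no.
Legal moves: Kg8, Kh6, Kg6, Qb8, Qb7+, Qb6+, Qxd5, Qb5+, Qc4+, Qb4, Qa4+, Qh3, Qg3, Qf3, Qe3, Qd3+, Qc3, Qa3+, Qc2, Qb2, Qa2+, Qd1, Qb1.
Count: 23.

23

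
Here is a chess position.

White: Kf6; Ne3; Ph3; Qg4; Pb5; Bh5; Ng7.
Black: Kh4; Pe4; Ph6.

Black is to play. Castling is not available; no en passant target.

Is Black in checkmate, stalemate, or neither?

checkmate

Black to move; black king on h4.
In check: yes, from the white queen on g4.
King squares — g3: attacked by Qg4; h3: attacked by Qg4; g4: attacked by Ne3; g5: attacked by Qg4; h5: attacked by Qg4.
Legal moves for Black: none.
In check with no legal moves → checkmate.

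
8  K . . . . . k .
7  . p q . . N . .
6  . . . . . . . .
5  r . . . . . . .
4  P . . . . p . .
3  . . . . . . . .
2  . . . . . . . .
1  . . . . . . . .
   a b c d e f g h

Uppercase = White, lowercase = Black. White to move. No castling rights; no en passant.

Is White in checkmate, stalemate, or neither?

White to move; white king on a8.
In check: yes, from the black rook on a5.
King squares — a7: attacked by Ra5; b7: attacked by Qc7; b8: attacked by Qc7.
Legal moves for White: none.
In check with no legal moves → checkmate.

checkmate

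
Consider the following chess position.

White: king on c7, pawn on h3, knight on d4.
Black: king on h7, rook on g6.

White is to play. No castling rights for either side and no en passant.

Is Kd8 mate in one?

After Kd8: black king on h7; in check: no.
Black is not in check, so this cannot be checkmate.

no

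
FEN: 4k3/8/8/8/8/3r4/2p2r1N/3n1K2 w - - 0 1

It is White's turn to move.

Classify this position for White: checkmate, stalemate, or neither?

neither

White to move; white king on f1.
In check: yes, from the black rook on f2.
King squares — e1: available; g1: available; e2: attacked by Rf2; f2: attacked by Nd1; g2: attacked by Rf2.
Legal moves for White: Kg1, Ke1.
White is in check but has 2 legal moves → neither.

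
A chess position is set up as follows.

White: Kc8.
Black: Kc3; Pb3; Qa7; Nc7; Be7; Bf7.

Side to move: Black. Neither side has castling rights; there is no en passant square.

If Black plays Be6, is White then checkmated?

yes

After Be6: white king on c8; in check: yes, from the black bishop on e6.
King squares — b7: attacked by Qa7; c7: attacked by Qa7; d7: attacked by Be6; b8: attacked by Qa7; d8: attacked by Be7.
White has no legal moves → checkmate.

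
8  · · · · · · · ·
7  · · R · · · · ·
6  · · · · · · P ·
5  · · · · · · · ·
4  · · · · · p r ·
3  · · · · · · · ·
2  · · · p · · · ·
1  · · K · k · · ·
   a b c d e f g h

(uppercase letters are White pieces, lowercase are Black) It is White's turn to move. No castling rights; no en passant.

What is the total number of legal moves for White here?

White to move; king on c1.
In check: yes, from the black pawn on d2.
Legal moves: Kc2, Kb2, Kb1.
Count: 3.

3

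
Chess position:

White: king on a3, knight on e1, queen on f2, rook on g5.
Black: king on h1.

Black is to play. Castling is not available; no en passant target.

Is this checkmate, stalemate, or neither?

Black to move; black king on h1.
In check: no.
King squares — g1: attacked by Qf2; g2: attacked by Ne1; h2: attacked by Qf2.
Legal moves for Black: none.
Not in check and no legal moves → stalemate.

stalemate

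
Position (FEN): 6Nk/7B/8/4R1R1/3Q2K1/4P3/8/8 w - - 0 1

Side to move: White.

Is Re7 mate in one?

After Re7: black king on h8; in check: yes, from the white queen on d4.
King squares — g7: attacked by Qd4; h7: attacked by Re7; g8: attacked by Rg5.
Black has no legal moves → checkmate.

yes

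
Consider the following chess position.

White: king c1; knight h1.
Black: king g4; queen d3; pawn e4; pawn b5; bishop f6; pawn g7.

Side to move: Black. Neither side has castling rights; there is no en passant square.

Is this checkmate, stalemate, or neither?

neither

Black to move; black king on g4.
In check: no.
Legal moves for Black include: Bd8, Be7, Bg5+, Be5, Bh4, Bd4, Bc3, Bb2+, Ba1, Kh5, Kg5, Kf5, Kh4, Kf4, Kh3, Kf3, Qd8, Qd7, ... (list truncated; more exist).
Black has legal moves and is not in check → neither.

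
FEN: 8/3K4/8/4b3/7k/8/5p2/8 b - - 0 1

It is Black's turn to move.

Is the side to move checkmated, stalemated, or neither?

neither

Black to move; black king on h4.
In check: no.
Legal moves for Black include: Bh8, Bb8, Bg7, Bc7, Bf6, Bd6, Bf4, Bd4, Bg3, Bc3, Bh2, Bb2, Ba1, Kh5, Kg5, Kg4, Kh3, Kg3, ... (list truncated; more exist).
Black has legal moves and is not in check → neither.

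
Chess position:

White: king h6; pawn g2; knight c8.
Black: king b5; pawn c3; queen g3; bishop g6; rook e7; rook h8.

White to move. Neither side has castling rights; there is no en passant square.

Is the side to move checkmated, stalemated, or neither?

checkmate

White to move; white king on h6.
In check: yes, from the black rook on h8.
King squares — g5: attacked by Qg3; h5: attacked by Bg6; g6: attacked by Qg3; g7: attacked by Re7; h7: attacked by Bg6.
Legal moves for White: none.
In check with no legal moves → checkmate.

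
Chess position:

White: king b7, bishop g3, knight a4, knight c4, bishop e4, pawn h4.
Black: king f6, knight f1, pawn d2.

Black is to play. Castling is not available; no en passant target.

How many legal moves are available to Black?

11

Black to move; king on f6.
In check: no.
Legal moves: Kg7, Kf7, Ke7, Ke6, Nxg3, Ne3, Nh2, d1=Q, d1=R, d1=B, d1=N.
Count: 11.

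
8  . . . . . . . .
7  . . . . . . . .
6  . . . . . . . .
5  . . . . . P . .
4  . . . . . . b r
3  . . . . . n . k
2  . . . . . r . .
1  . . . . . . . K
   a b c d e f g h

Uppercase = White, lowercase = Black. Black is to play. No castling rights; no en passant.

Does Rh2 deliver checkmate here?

yes

After Rh2: white king on h1; in check: yes, from the black rook on h2.
King squares — g1: attacked by Nf3; g2: attacked by Rh2; h2: attacked by Nf3.
White has no legal moves → checkmate.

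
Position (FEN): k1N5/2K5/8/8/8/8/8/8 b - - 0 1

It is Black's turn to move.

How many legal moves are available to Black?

Black to move; king on a8.
In check: no.
Legal moves: none.
Count: 0.

0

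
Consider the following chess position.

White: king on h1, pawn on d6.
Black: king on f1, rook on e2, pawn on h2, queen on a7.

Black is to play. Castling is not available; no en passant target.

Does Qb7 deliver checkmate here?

yes

After Qb7: white king on h1; in check: yes, from the black queen on b7.
King squares — g1: attacked by Kf1; g2: attacked by Kf1; h2: attacked by Re2.
White has no legal moves → checkmate.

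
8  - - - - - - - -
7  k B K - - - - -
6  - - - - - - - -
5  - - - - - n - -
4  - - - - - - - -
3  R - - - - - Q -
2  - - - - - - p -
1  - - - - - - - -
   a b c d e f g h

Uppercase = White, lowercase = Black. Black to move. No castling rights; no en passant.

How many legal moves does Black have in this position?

Black to move; king on a7.
In check: yes, from the white rook on a3.
Legal moves: none.
Count: 0.

0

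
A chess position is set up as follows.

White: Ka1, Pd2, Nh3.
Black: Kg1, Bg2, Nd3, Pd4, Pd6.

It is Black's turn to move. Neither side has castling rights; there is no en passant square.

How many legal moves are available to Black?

4

Black to move; king on g1.
In check: yes, from the white knight on h3.
Legal moves: Kh2, Kh1, Kf1, Bxh3.
Count: 4.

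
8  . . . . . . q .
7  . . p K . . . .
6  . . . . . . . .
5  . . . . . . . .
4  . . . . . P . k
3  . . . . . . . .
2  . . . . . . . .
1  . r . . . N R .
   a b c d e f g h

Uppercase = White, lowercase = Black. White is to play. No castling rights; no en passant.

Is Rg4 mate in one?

no

After Rg4: black king on h4; in check: yes, from the white rook on g4.
Black has 4 legal replies: Kh5, Kxg4, Kh3, Qxg4+.
In check but a legal move exists → not checkmate.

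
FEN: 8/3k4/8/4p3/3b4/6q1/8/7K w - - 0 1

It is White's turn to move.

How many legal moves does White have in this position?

White to move; king on h1.
In check: no.
Legal moves: none.
Count: 0.

0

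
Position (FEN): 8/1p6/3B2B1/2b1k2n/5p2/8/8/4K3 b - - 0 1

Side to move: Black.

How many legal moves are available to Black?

Black to move; king on e5.
In check: yes, from the white bishop on d6.
Legal moves: Kf6, Ke6, Kxd6, Kd5, Kd4, Bxd6.
Count: 6.

6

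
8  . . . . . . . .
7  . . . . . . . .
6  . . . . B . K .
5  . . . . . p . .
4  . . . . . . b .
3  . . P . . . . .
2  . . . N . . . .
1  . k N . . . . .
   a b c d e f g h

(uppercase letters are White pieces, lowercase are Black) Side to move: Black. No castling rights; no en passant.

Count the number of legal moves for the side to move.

4

Black to move; king on b1.
In check: yes, from the white knight on d2.
Legal moves: Kc2, Kb2, Kxc1, Ka1.
Count: 4.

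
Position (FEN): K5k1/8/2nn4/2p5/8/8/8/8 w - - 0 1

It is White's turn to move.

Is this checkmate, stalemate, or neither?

White to move; white king on a8.
In check: no.
King squares — a7: attacked by Nc6; b7: attacked by Nd6; b8: attacked by Nc6.
Legal moves for White: none.
Not in check and no legal moves → stalemate.

stalemate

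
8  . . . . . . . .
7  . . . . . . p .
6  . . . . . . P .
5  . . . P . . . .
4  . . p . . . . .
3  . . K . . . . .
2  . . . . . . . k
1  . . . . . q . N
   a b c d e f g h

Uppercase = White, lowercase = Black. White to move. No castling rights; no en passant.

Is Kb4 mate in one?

no

After Kb4: black king on h2; in check: no.
Black is not in check, so this cannot be checkmate.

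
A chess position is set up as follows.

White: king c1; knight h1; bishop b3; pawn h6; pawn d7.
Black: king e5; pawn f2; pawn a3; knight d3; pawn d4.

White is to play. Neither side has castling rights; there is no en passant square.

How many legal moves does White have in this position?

White to move; king on c1.
In check: yes, from the black knight on d3.
Legal moves: Kd2, Kc2, Kd1, Kb1.
Count: 4.

4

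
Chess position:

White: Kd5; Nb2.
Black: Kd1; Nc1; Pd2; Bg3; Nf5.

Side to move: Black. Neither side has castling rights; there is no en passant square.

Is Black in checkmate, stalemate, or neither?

neither

Black to move; black king on d1.
In check: yes, from the white knight on b2.
Legal moves for Black: Ke2, Kc2, Ke1.
Black is in check but has 3 legal moves → neither.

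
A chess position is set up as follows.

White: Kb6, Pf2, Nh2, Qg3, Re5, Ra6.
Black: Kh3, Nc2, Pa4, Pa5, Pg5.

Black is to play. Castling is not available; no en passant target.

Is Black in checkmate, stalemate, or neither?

checkmate

Black to move; black king on h3.
In check: yes, from the white queen on g3.
King squares — g2: attacked by Qg3; h2: attacked by Qg3; g3: attacked by Pf2; g4: attacked by Nh2; h4: attacked by Qg3.
Legal moves for Black: none.
In check with no legal moves → checkmate.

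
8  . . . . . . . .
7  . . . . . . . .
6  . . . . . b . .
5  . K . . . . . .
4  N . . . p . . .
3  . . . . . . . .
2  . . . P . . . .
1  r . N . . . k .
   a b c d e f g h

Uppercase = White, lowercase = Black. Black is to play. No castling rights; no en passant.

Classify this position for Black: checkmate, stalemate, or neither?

Black to move; black king on g1.
In check: no.
Legal moves for Black include: Bh8, Bd8, Bg7, Be7, Bg5, Be5, Bh4, Bd4, Bc3, Bb2, Kh2, Kg2, Kf2, Kh1, Kf1, Rxa4, Ra3, Ra2, ... (list truncated; more exist).
Black has legal moves and is not in check → neither.

neither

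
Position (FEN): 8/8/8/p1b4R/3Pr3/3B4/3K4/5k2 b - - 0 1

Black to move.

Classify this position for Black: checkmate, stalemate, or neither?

neither

Black to move; black king on f1.
In check: yes, from the white bishop on d3.
King squares — e1: attacked by Kd2; g1: available; e2: attacked by Kd2; f2: available; g2: available.
Legal moves for Black: Kg2, Kf2, Kg1, Re2+.
Black is in check but has 4 legal moves → neither.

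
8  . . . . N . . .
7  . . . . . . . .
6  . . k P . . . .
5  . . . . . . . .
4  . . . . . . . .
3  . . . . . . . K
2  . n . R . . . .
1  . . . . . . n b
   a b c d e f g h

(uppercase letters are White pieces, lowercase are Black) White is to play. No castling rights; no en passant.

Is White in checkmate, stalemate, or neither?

neither

White to move; white king on h3.
In check: yes, from the black knight on g1.
Legal moves for White: Kh4, Kg4, Kg3, Kh2.
White is in check but has 4 legal moves → neither.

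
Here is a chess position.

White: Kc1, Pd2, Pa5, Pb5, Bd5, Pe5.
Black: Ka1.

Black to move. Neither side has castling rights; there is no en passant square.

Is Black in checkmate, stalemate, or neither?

stalemate

Black to move; black king on a1.
In check: no.
King squares — b1: attacked by Kc1; a2: attacked by Bd5; b2: attacked by Kc1.
Legal moves for Black: none.
Not in check and no legal moves → stalemate.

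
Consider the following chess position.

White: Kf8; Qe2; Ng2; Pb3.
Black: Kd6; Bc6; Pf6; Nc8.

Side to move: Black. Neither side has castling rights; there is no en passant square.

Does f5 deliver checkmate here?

After f5: white king on f8; in check: no.
White is not in check, so this cannot be checkmate.

no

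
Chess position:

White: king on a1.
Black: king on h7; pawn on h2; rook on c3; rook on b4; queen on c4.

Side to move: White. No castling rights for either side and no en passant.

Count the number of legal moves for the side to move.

0

White to move; king on a1.
In check: no.
Legal moves: none.
Count: 0.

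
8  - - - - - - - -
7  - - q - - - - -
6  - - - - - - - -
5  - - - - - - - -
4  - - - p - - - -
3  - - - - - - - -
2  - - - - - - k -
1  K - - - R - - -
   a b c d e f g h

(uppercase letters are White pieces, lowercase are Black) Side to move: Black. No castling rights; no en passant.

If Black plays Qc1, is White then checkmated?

After Qc1: white king on a1; in check: yes, from the black queen on c1.
White has 2 legal replies: Ka2, Rxc1.
In check but a legal move exists → not checkmate.

no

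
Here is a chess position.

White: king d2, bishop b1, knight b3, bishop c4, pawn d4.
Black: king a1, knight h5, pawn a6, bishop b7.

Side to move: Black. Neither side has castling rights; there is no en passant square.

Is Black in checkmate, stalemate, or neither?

Black to move; black king on a1.
In check: yes, from the white knight on b3.
Legal moves for Black: Kb2, Kxb1.
Black is in check but has 2 legal moves → neither.

neither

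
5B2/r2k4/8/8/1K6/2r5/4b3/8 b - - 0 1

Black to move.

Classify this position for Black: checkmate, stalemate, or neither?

Black to move; black king on d7.
In check: no.
Legal moves for Black include: Ke8, Kd8, Kc8, Kc7, Ke6, Kc6, Ra8, Rac7, Rb7+, Ra6, Ra5, Ra4+, Raa3, Ra2, Ra1, Rc8, Rcc7, Rc6, ... (list truncated; more exist).
Black has legal moves and is not in check → neither.

neither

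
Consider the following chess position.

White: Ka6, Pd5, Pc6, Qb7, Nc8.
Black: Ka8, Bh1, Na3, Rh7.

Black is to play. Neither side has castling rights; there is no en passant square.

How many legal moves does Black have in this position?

1

Black to move; king on a8.
In check: yes, from the white queen on b7.
Legal moves: Rxb7.
Count: 1.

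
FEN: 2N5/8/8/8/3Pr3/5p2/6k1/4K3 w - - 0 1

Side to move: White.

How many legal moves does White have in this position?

2

White to move; king on e1.
In check: yes, from the black rook on e4.
Legal moves: Kd2, Kd1.
Count: 2.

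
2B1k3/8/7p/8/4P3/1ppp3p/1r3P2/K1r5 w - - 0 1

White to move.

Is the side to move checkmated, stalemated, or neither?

White to move; white king on a1.
In check: yes, from the black rook on c1.
King squares — b1: attacked by Rc1; a2: attacked by Rb2; b2: attacked by Pc3.
Legal moves for White: none.
In check with no legal moves → checkmate.

checkmate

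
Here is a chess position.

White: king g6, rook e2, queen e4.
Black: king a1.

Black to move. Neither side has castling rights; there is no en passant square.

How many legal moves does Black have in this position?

Black to move; king on a1.
In check: no.
Legal moves: none.
Count: 0.

0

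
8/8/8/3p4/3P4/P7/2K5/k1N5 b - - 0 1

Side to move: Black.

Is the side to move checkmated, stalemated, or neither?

stalemate

Black to move; black king on a1.
In check: no.
King squares — b1: attacked by Kc2; a2: attacked by Nc1; b2: attacked by Kc2.
Legal moves for Black: none.
Not in check and no legal moves → stalemate.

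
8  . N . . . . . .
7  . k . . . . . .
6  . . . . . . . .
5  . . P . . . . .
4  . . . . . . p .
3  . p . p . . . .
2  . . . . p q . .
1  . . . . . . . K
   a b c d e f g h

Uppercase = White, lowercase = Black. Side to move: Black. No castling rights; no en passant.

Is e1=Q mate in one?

yes

After e1=Q: white king on h1; in check: yes, from the black queen on e1.
King squares — g1: attacked by Qe1; g2: attacked by Qf2; h2: attacked by Qf2.
White has no legal moves → checkmate.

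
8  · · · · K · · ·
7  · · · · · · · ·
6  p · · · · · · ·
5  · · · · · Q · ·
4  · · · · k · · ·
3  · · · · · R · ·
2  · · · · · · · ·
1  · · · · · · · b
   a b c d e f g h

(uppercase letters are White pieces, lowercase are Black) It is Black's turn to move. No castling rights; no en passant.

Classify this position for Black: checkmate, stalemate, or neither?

Black to move; black king on e4.
In check: yes, from the white queen on f5.
King squares — d3: attacked by Rf3; e3: attacked by Rf3; f3: attacked by Qf5; d4: available; f4: attacked by Rf3; d5: attacked by Qf5; e5: attacked by Qf5; f5: attacked by Rf3.
Legal moves for Black: Kd4.
Black is in check but has 1 legal move → neither.

neither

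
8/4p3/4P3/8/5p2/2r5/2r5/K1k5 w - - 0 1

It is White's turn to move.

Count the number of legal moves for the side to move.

White to move; king on a1.
In check: no.
Legal moves: none.
Count: 0.

0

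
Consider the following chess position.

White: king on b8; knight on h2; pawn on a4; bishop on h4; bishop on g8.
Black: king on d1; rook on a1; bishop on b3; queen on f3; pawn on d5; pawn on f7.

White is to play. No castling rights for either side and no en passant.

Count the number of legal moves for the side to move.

18

White to move; king on b8.
In check: no.
Legal moves: Bh7, Bxf7, Kc8, Ka8, Kc7, Kb7, Ka7, Bd8, Be7, Bf6, Bg5, Bg3, Bf2, Be1, Ng4, Nxf3, Nf1, a5.
Count: 18.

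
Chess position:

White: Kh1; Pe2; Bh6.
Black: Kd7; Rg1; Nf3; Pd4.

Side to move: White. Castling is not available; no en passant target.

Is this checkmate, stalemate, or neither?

White to move; white king on h1.
In check: yes, from the black rook on g1.
King squares — g1: attacked by Nf3; g2: attacked by Rg1; h2: attacked by Nf3.
Legal moves for White: none.
In check with no legal moves → checkmate.

checkmate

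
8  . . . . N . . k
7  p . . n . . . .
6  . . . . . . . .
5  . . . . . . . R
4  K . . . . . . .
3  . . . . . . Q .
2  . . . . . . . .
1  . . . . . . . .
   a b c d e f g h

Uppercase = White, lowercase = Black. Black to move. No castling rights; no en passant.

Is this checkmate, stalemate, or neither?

Black to move; black king on h8.
In check: yes, from the white rook on h5.
King squares — g7: attacked by Qg3; h7: attacked by Rh5; g8: attacked by Qg3.
Legal moves for Black: none.
In check with no legal moves → checkmate.

checkmate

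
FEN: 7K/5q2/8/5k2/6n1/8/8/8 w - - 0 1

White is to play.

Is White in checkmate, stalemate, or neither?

White to move; white king on h8.
In check: no.
King squares — g7: attacked by Qf7; h7: attacked by Qf7; g8: attacked by Qf7.
Legal moves for White: none.
Not in check and no legal moves → stalemate.

stalemate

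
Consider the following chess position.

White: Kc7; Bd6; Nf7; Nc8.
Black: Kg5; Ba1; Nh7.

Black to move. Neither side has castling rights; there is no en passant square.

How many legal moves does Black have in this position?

6

Black to move; king on g5.
In check: yes, from the white knight on f7.
Legal moves: Kg6, Kf6, Kh5, Kf5, Kh4, Kg4.
Count: 6.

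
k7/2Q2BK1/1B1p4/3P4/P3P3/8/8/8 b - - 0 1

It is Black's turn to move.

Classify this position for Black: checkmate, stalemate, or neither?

stalemate

Black to move; black king on a8.
In check: no.
King squares — a7: attacked by Bb6; b7: attacked by Qc7; b8: attacked by Qc7.
Legal moves for Black: none.
Not in check and no legal moves → stalemate.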